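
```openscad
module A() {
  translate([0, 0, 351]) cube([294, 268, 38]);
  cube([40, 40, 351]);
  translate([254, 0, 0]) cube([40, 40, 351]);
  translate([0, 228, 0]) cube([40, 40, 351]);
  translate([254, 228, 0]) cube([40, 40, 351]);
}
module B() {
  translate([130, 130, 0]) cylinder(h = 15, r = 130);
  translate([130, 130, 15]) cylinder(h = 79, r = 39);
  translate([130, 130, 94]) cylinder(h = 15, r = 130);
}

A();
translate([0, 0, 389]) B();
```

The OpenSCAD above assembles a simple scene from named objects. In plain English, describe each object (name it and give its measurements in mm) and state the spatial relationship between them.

A is a four-legged stool. The seat is a 294×268×38 mm slab whose top surface is at z = 389 mm; four square legs, each 40×40 mm in cross-section, run from the floor (z = 0) to the underside of the seat, each flush with a corner of the seat.

B is a spool: two coaxial disc flanges of radius 130 mm and thickness 15 mm, joined by a core cylinder of radius 39 mm and height 79 mm. The lower flange rests on z = 0 and the three cylinders share a vertical axis.

The spool is on top of the stool.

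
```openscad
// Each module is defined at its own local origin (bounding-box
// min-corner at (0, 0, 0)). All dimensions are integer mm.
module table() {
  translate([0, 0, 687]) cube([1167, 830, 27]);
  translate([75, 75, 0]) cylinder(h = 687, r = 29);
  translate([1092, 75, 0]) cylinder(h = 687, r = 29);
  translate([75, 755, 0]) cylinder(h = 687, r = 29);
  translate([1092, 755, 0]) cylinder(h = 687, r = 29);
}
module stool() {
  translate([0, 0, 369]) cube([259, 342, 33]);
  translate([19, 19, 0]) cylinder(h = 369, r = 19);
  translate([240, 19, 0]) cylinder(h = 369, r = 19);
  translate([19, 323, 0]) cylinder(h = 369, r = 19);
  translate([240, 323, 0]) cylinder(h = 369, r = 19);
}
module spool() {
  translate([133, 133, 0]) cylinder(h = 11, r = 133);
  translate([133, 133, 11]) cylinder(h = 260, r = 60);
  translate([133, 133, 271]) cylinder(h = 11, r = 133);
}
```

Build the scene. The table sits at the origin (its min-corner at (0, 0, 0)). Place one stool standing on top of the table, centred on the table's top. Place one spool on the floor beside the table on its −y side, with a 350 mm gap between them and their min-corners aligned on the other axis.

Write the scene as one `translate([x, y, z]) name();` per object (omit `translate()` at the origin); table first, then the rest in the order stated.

table();
translate([454, 244, 714]) stool();
translate([0, -616, 0]) spool();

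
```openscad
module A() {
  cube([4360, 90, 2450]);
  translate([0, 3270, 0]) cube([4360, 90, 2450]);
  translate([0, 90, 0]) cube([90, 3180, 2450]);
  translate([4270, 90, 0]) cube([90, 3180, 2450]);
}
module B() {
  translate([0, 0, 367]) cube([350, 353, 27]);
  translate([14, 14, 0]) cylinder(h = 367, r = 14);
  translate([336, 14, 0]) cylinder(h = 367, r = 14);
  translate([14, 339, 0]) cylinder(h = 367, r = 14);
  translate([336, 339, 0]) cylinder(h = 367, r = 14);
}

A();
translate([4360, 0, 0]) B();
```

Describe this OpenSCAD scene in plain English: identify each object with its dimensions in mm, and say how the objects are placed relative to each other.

A is the wall frame of a small rectangular building: four walls, each 2450 mm tall and 90 mm thick, enclosing a footprint 4360 mm (x) by 3360 mm (y) outside-to-outside, with no floor or roof. The front and back walls (the −y and +y sides) span the full width; the two side walls fit between them.

B is a four-legged stool. The seat is a 350×353×27 mm slab whose top surface is at z = 394 mm; four round legs, each 28 mm in diameter, run from the floor (z = 0) to the underside of the seat, each leg's axis is inset half a diameter from the nearest pair of seat edges (so the leg's bounding box is flush with the corner).

The stool is against the house frame's +x side, with their −y faces flush.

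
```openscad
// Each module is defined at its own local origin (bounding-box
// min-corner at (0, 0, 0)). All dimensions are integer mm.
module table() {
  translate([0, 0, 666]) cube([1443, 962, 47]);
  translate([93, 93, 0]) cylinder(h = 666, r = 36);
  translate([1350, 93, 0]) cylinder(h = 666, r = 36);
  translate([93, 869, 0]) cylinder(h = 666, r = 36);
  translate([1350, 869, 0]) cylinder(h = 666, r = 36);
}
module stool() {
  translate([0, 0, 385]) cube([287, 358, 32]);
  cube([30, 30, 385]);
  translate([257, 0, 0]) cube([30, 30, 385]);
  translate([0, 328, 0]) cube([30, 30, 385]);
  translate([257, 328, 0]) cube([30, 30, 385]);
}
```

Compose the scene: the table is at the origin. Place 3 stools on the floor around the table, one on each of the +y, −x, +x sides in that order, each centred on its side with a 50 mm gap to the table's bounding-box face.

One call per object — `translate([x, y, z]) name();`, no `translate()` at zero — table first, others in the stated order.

table();
translate([578, 1012, 0]) stool();
translate([-337, 302, 0]) stool();
translate([1493, 302, 0]) stool();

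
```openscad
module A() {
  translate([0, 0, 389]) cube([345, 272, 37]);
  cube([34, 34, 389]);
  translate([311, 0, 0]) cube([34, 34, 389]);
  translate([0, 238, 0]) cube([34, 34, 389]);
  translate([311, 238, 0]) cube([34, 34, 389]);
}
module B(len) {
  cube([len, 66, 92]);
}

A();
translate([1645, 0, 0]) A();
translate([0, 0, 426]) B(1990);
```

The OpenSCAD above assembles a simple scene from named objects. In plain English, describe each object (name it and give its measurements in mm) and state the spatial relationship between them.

A is a four-legged stool. The seat is 345×272 mm, 37 mm thick, top at z = 426 mm. It stands on four square legs, each 34×34 mm in cross-section, from z = 0 to the seat underside, each flush with a corner of the seat.

B is a rectangular beam 1990 mm long (x), 66 mm deep (y), 92 mm thick (z).

The beam spans the tops of two stools placed 1300 mm apart, resting at z = 426 mm.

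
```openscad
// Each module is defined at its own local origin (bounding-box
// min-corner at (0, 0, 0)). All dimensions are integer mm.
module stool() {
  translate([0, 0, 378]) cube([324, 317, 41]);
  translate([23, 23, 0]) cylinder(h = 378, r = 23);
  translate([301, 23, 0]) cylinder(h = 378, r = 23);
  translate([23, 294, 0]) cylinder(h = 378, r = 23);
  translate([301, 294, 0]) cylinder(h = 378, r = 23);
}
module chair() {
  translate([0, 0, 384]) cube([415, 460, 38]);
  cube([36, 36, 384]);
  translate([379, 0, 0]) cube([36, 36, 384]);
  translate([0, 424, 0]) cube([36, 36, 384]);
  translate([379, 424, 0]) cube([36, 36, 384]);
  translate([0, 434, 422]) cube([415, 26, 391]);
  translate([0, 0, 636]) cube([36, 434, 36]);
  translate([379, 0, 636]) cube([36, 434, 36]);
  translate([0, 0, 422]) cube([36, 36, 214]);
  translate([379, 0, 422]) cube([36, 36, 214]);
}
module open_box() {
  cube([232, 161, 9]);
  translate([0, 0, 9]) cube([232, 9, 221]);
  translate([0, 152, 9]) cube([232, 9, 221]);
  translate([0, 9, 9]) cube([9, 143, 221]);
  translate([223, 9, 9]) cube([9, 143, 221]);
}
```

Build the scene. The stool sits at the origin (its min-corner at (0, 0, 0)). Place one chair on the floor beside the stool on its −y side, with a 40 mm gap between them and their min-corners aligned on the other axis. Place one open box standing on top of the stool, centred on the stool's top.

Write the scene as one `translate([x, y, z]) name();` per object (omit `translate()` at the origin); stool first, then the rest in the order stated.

stool();
translate([0, -500, 0]) chair();
translate([46, 78, 419]) open_box();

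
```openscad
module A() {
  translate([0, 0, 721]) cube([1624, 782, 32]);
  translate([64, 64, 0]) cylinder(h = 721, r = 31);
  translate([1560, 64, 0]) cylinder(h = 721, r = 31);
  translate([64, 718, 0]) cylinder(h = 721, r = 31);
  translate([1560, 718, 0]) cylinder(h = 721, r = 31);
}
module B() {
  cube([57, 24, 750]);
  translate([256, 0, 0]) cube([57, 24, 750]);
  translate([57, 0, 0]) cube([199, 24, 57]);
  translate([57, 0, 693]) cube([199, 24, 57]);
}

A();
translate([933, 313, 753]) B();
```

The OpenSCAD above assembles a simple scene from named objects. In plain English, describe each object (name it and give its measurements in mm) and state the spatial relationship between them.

A is a table with a 1624×782 mm rectangular top, 32 mm thick, top surface at z = 753 mm, supported by four round legs of 62 mm diameter, each leg's bounding box inset 33 mm from the nearest pair of top edges, running from the floor.

B is a picture frame with a 199×636 mm rectangular opening (x by z) and a uniform 57 mm border on every side. Frame depth is 24 mm along y. It is built from two vertical stiles running the full outside height and two horizontal rails spanning the gap between the stiles.

The picture frame is on top of the table.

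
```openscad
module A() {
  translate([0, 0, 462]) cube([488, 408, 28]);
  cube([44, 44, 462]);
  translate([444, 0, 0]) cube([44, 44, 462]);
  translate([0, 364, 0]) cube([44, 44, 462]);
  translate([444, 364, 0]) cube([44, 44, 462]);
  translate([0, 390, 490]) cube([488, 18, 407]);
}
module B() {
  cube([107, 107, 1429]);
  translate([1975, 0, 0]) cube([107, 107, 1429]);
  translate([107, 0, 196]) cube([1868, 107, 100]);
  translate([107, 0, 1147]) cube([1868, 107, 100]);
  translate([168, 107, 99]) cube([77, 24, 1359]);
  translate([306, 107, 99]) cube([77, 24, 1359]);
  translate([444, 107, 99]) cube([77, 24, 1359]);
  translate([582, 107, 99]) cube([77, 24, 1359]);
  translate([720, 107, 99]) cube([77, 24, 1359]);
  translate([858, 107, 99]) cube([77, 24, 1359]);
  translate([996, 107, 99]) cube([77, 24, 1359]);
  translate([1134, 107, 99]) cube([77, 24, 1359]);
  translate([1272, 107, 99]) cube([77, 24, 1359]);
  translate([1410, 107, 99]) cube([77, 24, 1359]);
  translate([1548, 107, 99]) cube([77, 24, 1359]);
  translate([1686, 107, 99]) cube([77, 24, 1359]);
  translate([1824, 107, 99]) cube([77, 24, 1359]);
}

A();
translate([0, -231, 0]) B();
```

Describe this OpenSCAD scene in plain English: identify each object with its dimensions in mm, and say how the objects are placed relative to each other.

A is a chair. The seat is a 488×408×28 mm slab with its top at z = 490 mm, on four 44×44 mm corner legs (flush with the seat edges, standing on z = 0). A flat backrest 18 mm thick, 407 mm tall, spans the full seat width and rises from the seat top along its +y edge, rear face flush with the rear of the seat.

B is a fence section. Two 107×107 mm posts, 1429 mm tall, stand on the floor with a clear span of 1868 mm between their inner faces. Two horizontal rails of 107×100 mm section span the gap between the posts with their undersides at z = 196 mm and z = 1147 mm, flush with the posts' −y face. 13 pickets, each 77 mm wide, 24 mm thick and 1359 mm tall, are fixed to the +y face of the rails with their bottoms at z = 99 mm, evenly spaced across the span with equal gaps (rounded down to the nearest mm) at the −x end and between each pair — any rounding remainder accumulates at the +x end.

The fence section is on the floor beside the chair on its −y side.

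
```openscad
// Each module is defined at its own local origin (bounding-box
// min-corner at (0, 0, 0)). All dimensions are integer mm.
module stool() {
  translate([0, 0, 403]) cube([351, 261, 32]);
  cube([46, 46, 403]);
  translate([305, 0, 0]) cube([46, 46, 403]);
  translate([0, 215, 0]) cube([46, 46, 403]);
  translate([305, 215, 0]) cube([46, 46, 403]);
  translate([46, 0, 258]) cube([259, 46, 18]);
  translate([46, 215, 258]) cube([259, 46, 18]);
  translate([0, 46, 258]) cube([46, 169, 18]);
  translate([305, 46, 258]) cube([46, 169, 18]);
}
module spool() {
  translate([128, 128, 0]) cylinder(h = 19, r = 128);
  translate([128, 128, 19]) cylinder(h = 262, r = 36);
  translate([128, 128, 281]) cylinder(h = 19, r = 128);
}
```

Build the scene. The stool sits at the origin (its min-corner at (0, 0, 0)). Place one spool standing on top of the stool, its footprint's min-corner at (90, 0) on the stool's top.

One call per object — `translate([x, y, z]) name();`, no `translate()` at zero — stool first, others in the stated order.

stool();
translate([90, 0, 435]) spool();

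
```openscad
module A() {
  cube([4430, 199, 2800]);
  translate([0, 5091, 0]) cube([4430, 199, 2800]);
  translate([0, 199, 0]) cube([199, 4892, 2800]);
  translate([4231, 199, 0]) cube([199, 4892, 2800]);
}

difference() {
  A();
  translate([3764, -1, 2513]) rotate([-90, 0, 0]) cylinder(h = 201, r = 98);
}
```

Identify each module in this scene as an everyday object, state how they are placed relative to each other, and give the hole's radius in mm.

A is a house frame. The house frame has a circular hole through its front wall. The hole's radius is 98 mm.

The subtracted cylinder has r = 98 mm.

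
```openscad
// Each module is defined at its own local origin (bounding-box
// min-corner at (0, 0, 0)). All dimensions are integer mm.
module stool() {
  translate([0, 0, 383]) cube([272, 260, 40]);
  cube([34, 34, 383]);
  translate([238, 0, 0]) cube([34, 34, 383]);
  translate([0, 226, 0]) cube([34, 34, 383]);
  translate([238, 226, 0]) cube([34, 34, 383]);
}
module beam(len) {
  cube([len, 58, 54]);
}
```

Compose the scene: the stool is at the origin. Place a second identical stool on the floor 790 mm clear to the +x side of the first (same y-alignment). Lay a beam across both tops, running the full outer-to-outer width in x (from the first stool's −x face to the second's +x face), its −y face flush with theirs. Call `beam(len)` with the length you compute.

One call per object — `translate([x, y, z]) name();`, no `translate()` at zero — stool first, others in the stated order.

stool();
translate([1062, 0, 0]) stool();
translate([0, 0, 423]) beam(1334);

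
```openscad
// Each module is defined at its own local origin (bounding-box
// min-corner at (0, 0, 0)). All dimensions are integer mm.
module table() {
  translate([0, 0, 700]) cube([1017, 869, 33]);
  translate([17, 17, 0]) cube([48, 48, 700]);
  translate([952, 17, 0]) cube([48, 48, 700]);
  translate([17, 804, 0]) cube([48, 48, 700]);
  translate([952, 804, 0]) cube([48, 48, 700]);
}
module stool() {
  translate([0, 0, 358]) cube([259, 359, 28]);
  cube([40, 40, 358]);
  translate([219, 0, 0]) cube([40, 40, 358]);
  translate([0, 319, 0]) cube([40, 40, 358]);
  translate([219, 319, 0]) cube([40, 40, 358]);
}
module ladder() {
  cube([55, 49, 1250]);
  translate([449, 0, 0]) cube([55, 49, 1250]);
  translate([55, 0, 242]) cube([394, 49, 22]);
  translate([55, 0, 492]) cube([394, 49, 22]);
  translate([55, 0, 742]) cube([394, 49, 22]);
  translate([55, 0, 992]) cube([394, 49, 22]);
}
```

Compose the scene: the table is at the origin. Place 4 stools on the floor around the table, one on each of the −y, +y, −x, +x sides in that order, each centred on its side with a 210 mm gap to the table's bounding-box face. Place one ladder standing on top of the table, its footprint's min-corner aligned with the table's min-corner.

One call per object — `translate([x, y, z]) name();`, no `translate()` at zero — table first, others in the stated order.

table();
translate([379, -569, 0]) stool();
translate([379, 1079, 0]) stool();
translate([-469, 255, 0]) stool();
translate([1227, 255, 0]) stool();
translate([0, 0, 733]) ladder();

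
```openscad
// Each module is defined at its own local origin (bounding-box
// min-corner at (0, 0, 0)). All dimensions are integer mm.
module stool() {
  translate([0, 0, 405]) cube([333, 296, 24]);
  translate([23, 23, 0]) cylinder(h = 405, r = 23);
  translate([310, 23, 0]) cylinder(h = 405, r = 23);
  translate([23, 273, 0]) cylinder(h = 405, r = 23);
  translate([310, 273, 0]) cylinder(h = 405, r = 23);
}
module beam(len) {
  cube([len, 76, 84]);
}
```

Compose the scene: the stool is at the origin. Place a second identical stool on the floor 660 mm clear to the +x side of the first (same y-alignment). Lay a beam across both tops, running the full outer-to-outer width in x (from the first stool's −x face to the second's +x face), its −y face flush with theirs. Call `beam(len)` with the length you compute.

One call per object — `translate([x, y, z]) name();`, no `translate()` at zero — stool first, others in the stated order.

stool();
translate([993, 0, 0]) stool();
translate([0, 0, 429]) beam(1326);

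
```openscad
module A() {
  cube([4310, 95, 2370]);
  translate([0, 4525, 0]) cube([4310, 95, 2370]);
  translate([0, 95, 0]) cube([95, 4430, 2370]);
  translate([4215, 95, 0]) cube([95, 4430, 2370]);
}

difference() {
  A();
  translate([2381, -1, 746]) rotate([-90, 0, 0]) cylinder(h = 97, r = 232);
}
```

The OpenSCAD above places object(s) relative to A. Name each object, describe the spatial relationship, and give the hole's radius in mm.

A is a house frame. The house frame has a circular hole through its front wall. The hole's radius is 232 mm.

The subtracted cylinder has r = 232 mm.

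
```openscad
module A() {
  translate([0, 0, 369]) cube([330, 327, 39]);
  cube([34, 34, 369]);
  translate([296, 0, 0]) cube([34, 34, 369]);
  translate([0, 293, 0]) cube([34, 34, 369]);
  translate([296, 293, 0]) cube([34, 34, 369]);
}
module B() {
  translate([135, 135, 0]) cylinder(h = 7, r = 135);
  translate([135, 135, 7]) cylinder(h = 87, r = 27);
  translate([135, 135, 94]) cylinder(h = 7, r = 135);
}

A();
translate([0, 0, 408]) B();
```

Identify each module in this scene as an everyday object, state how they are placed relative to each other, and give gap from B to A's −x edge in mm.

The spool's min-x is at 0; the stool's min-x is 0; gap = 0 mm.

A is a stool. B is a spool. The spool is on top of the stool. The gap from the spool to the stool's −x edge is 0 mm.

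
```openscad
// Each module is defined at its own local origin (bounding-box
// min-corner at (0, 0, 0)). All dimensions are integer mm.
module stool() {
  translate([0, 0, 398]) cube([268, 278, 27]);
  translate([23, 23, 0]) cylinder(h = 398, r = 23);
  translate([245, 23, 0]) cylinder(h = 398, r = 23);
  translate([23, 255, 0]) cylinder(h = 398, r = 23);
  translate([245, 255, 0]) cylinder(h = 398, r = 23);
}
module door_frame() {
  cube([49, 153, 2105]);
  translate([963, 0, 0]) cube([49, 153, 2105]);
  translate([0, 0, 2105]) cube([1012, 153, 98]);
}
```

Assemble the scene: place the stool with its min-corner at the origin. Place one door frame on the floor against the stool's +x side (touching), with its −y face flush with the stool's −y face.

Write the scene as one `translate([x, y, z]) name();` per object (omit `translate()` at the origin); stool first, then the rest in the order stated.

stool();
translate([268, 0, 0]) door_frame();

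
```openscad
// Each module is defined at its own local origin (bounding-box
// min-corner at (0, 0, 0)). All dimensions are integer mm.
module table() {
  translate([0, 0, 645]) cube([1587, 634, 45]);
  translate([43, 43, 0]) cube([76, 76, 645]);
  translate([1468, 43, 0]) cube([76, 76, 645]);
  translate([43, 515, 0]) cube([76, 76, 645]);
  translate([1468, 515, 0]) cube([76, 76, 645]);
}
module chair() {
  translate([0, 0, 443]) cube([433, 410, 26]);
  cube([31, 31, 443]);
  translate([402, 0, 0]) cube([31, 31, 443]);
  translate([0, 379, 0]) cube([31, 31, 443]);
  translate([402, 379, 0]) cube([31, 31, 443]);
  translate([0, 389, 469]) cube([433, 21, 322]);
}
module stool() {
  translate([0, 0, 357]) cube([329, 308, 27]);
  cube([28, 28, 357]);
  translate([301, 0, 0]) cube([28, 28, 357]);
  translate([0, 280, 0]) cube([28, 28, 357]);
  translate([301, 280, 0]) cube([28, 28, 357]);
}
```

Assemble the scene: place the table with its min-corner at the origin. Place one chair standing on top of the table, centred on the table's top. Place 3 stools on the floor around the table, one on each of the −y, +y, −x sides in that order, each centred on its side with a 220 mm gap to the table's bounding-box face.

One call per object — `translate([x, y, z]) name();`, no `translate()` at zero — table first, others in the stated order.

table();
translate([577, 112, 690]) chair();
translate([629, -528, 0]) stool();
translate([629, 854, 0]) stool();
translate([-549, 163, 0]) stool();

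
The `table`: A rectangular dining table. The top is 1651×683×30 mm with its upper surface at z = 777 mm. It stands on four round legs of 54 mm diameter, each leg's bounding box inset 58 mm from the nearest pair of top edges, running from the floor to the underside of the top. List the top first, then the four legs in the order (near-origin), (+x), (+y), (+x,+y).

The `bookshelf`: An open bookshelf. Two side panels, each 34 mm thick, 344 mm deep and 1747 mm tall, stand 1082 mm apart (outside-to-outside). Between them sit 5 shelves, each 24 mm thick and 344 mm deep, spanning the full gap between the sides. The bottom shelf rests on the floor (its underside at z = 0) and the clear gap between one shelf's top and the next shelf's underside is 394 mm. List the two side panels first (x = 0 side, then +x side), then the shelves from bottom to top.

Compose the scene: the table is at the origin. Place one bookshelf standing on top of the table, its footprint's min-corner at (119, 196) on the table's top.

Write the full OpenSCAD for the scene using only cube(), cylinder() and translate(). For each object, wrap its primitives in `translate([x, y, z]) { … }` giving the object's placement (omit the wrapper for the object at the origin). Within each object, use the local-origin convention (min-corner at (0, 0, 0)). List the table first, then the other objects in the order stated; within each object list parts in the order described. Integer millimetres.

translate([0, 0, 747]) cube([1651, 683, 30]);
translate([85, 85, 0]) cylinder(h = 747, r = 27);
translate([1566, 85, 0]) cylinder(h = 747, r = 27);
translate([85, 598, 0]) cylinder(h = 747, r = 27);
translate([1566, 598, 0]) cylinder(h = 747, r = 27);
translate([119, 196, 777]) {
  cube([34, 344, 1747]);
  translate([1048, 0, 0]) cube([34, 344, 1747]);
  translate([34, 0, 0]) cube([1014, 344, 24]);
  translate([34, 0, 418]) cube([1014, 344, 24]);
  translate([34, 0, 836]) cube([1014, 344, 24]);
  translate([34, 0, 1254]) cube([1014, 344, 24]);
  translate([34, 0, 1672]) cube([1014, 344, 24]);
}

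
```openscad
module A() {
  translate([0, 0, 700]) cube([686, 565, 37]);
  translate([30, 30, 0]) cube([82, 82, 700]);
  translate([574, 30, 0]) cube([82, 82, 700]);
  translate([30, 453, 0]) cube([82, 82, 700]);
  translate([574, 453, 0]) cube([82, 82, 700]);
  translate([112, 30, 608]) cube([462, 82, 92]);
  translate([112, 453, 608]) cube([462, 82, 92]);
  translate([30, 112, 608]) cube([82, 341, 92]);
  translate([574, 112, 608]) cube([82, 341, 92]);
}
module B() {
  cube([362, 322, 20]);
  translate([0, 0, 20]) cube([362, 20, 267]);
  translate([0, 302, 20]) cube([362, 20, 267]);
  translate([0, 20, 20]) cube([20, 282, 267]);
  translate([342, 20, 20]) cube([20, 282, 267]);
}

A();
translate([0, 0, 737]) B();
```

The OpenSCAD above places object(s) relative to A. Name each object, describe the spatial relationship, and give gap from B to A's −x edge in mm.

A is a table. B is an open box. The open box is on top of the table. The gap from the open box to the table's −x edge is 0 mm.

The open box's min-x is at 0; the table's min-x is 0; gap = 0 mm.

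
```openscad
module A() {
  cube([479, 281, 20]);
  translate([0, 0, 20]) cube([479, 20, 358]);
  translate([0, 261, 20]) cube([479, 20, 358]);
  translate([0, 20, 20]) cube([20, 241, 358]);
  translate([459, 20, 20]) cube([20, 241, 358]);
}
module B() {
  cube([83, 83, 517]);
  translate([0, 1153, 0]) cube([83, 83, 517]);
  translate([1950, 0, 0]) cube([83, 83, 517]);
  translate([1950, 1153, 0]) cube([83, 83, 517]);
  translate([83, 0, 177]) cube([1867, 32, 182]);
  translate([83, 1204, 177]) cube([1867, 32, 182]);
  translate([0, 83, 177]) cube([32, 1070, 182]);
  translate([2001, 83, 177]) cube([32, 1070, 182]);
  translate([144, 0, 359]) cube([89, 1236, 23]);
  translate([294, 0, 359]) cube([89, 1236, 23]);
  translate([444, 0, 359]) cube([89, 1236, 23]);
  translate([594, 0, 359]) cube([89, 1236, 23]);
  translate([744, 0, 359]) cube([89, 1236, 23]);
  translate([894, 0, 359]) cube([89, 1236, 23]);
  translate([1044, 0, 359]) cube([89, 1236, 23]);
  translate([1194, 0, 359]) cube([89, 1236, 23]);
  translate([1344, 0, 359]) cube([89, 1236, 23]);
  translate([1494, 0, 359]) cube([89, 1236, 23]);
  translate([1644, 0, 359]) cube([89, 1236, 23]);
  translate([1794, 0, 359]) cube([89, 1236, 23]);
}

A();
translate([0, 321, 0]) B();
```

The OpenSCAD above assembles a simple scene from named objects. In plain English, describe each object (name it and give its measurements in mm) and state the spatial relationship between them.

A is an open storage box with external size 479×281×378 mm and wall thickness 20 mm (the base is also 20 mm thick). The base covers the whole footprint; the four walls stand on the base, with the y-facing walls full-width and the x-facing walls fitting between their inner faces.

B is a bed frame 2033 mm long (x) by 1236 mm wide (y). Four 83×83 mm corner posts, 517 mm tall, at the corners of the footprint. Four rails of 32 mm thickness and 182 mm height run between adjacent posts with their undersides at z = 177 mm, their outer faces flush with the outside of the frame (the two x-running rails run between the posts' inner faces; the two y-running rails run between the posts' inner faces). 12 slats, each 89 mm wide (x) and 23 mm thick, lie across the top of the two x-running rails, running the full 1236 mm width of the frame in y; the slats are evenly spaced along x between the inner faces of the end posts with equal gaps (rounded down to the nearest mm) at the −x end and between each pair — any rounding remainder accumulates at the +x end.

The bed frame is on the floor beside the open box on its +y side.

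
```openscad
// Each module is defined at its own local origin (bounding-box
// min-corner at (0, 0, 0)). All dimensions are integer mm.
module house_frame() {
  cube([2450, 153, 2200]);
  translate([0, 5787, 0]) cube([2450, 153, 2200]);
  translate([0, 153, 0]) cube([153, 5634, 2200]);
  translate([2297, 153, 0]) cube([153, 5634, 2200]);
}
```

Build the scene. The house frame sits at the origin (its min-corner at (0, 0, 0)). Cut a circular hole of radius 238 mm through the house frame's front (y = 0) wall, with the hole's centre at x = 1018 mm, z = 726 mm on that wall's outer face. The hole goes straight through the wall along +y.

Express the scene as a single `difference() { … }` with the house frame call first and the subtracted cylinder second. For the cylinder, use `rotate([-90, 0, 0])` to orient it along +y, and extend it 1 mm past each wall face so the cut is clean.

difference() {
  house_frame();
  translate([1018, -1, 726]) rotate([-90, 0, 0]) cylinder(h = 155, r = 238);
}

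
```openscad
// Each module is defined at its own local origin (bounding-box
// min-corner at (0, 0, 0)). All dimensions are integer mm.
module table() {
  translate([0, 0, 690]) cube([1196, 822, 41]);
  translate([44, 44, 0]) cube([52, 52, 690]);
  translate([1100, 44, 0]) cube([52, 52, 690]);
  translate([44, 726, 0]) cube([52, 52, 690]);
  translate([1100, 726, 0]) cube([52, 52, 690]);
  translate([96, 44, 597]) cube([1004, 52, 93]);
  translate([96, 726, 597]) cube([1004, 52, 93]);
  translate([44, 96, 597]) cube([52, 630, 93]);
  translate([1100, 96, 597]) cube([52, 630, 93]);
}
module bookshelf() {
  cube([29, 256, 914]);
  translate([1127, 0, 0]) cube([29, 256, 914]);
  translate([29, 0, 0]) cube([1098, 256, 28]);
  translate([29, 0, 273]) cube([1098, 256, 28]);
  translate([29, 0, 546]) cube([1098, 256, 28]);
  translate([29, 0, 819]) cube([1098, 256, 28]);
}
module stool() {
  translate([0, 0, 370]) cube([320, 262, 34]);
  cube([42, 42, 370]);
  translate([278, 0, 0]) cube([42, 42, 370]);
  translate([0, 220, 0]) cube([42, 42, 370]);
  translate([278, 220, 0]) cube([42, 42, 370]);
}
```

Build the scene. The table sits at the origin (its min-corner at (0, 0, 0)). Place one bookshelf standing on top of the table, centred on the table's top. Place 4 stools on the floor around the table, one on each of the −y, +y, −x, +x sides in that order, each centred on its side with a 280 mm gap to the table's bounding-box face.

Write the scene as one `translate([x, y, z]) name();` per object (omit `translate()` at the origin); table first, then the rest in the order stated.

table();
translate([20, 283, 731]) bookshelf();
translate([438, -542, 0]) stool();
translate([438, 1102, 0]) stool();
translate([-600, 280, 0]) stool();
translate([1476, 280, 0]) stool();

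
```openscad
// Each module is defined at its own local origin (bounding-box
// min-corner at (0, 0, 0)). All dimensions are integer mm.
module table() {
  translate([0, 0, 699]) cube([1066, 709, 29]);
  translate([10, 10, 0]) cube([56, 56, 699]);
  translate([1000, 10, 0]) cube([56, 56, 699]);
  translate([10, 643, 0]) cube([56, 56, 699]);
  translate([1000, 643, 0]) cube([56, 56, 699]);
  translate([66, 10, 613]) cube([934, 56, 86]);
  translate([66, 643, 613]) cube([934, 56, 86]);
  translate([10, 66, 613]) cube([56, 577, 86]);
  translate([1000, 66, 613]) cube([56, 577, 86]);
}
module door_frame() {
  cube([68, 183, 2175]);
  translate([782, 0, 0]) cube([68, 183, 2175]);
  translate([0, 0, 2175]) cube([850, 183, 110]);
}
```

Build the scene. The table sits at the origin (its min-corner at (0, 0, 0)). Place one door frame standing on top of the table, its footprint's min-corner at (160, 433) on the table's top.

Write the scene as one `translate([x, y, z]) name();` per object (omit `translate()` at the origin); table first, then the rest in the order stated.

table();
translate([160, 433, 728]) door_frame();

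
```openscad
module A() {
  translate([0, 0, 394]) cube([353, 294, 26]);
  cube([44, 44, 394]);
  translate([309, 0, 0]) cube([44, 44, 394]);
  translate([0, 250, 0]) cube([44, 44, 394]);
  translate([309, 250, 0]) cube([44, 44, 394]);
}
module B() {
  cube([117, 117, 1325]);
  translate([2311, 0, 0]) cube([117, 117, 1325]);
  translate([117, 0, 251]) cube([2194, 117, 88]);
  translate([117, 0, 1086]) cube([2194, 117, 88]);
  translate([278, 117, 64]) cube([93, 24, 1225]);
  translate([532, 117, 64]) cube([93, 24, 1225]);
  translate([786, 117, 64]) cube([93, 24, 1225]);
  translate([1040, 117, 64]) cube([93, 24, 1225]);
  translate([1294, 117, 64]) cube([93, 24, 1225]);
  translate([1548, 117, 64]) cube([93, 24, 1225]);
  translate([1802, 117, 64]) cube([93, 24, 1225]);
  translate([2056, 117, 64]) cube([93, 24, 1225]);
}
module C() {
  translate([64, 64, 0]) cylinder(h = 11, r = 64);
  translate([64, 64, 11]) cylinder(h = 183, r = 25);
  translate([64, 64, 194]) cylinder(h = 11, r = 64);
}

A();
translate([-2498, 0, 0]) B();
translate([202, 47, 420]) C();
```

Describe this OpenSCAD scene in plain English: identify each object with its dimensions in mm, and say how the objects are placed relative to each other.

A is a four-legged stool. The seat is a 353×294×26 mm slab whose top surface is at z = 420 mm; four square legs, each 44×44 mm in cross-section, run from the floor (z = 0) to the underside of the seat, each flush with a corner of the seat.

B is a fence section. Two 117×117 mm posts, 1325 mm tall, stand on the floor with a clear span of 2194 mm between their inner faces. Two horizontal rails of 117×88 mm section span the gap between the posts with their undersides at z = 251 mm and z = 1086 mm, flush with the posts' −y face. 8 pickets, each 93 mm wide, 24 mm thick and 1225 mm tall, are fixed to the +y face of the rails with their bottoms at z = 64 mm, evenly spaced across the span with equal gaps (rounded down to the nearest mm) at the −x end and between each pair — any rounding remainder accumulates at the +x end.

C is a spool: two coaxial disc flanges of radius 64 mm and thickness 11 mm, joined by a core cylinder of radius 25 mm and height 183 mm. The lower flange rests on z = 0 and the three cylinders share a vertical axis.

The fence section is on the floor beside the stool on its −x side. The spool is on top of the stool.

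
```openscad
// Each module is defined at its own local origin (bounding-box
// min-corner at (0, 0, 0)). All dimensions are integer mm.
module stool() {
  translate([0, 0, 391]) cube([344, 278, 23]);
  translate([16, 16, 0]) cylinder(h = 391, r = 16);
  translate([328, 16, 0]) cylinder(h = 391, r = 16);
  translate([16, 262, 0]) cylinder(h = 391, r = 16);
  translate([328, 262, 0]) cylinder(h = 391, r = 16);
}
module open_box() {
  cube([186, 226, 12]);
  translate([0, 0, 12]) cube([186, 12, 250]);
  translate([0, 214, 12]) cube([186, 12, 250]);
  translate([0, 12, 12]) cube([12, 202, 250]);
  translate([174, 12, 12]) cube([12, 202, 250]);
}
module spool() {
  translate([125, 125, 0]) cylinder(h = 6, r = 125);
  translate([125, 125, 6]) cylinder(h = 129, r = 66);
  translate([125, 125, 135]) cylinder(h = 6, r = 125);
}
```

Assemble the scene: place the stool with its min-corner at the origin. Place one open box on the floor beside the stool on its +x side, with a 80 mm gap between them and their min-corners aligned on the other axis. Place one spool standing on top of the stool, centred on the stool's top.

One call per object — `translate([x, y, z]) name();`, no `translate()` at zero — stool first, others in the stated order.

stool();
translate([424, 0, 0]) open_box();
translate([47, 14, 414]) spool();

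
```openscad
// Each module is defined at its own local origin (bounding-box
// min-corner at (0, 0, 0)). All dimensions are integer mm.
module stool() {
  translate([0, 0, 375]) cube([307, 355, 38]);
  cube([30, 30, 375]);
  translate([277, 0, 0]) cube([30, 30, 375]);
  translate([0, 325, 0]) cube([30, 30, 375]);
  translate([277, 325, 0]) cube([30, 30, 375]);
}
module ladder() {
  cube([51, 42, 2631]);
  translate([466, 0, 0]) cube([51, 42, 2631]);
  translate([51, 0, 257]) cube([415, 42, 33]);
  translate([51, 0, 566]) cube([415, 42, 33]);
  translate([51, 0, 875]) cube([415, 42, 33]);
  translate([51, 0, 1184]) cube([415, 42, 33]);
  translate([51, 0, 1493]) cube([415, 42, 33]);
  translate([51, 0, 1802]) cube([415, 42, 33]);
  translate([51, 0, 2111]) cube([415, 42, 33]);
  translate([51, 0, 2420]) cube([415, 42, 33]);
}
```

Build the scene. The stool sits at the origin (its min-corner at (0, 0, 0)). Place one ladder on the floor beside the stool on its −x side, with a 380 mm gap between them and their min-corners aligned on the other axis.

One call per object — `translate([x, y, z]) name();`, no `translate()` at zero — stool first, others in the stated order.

stool();
translate([-897, 0, 0]) ladder();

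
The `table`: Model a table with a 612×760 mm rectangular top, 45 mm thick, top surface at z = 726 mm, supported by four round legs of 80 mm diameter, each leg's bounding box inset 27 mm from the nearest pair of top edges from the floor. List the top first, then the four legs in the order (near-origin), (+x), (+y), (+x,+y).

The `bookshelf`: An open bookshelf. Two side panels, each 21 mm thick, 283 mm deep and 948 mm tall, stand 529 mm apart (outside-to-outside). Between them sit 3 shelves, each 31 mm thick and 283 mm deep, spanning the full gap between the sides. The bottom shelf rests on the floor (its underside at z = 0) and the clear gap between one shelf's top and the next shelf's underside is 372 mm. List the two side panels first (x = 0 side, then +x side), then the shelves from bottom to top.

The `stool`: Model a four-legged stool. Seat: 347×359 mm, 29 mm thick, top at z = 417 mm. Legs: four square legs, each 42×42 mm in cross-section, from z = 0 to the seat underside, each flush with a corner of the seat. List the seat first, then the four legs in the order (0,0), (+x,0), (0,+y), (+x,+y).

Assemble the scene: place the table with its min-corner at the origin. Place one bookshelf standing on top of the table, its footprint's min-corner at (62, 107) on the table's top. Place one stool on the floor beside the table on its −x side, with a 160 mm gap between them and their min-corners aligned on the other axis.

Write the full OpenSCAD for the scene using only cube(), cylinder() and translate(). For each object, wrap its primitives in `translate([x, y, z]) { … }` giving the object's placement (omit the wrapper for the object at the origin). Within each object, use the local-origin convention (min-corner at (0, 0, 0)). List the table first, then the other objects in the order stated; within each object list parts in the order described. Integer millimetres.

translate([0, 0, 681]) cube([612, 760, 45]);
translate([67, 67, 0]) cylinder(h = 681, r = 40);
translate([545, 67, 0]) cylinder(h = 681, r = 40);
translate([67, 693, 0]) cylinder(h = 681, r = 40);
translate([545, 693, 0]) cylinder(h = 681, r = 40);
translate([62, 107, 726]) {
  cube([21, 283, 948]);
  translate([508, 0, 0]) cube([21, 283, 948]);
  translate([21, 0, 0]) cube([487, 283, 31]);
  translate([21, 0, 403]) cube([487, 283, 31]);
  translate([21, 0, 806]) cube([487, 283, 31]);
}
translate([-507, 0, 0]) {
  translate([0, 0, 388]) cube([347, 359, 29]);
  cube([42, 42, 388]);
  translate([305, 0, 0]) cube([42, 42, 388]);
  translate([0, 317, 0]) cube([42, 42, 388]);
  translate([305, 317, 0]) cube([42, 42, 388]);
}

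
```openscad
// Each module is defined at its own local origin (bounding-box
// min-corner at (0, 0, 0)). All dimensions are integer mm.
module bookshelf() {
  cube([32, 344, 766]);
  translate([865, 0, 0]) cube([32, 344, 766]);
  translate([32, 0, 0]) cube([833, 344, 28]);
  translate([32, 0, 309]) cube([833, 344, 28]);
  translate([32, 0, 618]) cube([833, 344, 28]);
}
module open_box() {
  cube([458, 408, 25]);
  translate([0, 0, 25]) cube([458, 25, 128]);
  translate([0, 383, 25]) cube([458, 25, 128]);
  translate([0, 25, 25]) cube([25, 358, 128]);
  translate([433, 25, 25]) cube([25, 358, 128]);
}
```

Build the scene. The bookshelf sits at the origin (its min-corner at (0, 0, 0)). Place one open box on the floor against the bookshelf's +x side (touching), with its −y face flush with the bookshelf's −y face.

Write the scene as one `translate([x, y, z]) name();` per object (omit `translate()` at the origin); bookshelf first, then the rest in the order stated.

bookshelf();
translate([897, 0, 0]) open_box();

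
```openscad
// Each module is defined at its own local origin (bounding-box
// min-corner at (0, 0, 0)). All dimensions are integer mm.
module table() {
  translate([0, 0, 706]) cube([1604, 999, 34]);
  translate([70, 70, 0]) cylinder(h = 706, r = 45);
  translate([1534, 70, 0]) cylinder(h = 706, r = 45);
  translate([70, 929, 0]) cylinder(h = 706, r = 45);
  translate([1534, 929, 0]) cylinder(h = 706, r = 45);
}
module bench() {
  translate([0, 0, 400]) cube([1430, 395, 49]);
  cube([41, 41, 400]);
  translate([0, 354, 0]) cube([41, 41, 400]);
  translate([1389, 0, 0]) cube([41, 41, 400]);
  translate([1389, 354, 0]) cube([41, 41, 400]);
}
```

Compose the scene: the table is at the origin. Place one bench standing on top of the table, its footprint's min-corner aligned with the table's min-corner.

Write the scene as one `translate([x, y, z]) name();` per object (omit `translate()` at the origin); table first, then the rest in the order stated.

table();
translate([0, 0, 740]) bench();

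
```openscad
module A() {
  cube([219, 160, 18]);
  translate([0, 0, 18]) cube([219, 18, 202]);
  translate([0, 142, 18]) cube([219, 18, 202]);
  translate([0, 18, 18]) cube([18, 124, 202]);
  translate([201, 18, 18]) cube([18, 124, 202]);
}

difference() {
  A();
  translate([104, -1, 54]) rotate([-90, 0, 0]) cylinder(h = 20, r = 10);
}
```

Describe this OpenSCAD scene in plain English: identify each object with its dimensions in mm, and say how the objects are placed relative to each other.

A is an open-topped rectangular box: outside dimensions 219×160×220 mm, with a uniform wall and base thickness of 18 mm. The base is a full 219×160 slab on the floor; four walls sit on top of the base. The front and back walls (the −y and +y sides) span the full width; the two side walls fit between them.

The open box has a circular hole of radius 10 mm through its front wall, centred at (x = 104, z = 54).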